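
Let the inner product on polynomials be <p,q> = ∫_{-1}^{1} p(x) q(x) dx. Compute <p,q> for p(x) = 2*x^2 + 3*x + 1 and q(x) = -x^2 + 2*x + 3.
<p,q> = 188/15

Expand the product: p(x)·q(x) = -2*x^4 + x^3 + 11*x^2 + 11*x + 3.
∫_{-1}^{1} of each monomial x^k gives [2/(k+1) if k even, 0 if k odd]. Integrating term-by-term (or equivalently evaluating the antiderivative F(x) = -2*x^5/5 + x^4/4 + 11*x^3/3 + 11*x^2/2 + 3*x at the endpoints):
  F(1) − F(−1) = 721/60 − (-31/60) = 188/15.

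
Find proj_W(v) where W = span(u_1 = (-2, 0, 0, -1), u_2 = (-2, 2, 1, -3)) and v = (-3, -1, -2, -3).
proj_W(v) = (-154/41, -16/41, -8/41, -61/41)

Set up U = [u_1 | ... | u_2] ∈ R^(4×2). The projector onto W = col(U) is P = U (U^T U)^(-1) U^T.
Compute U^T U =
  [5, 7]
  [7, 18],
and U^T v = (9, 11).
Solve U^T U · c = U^T v for the coefficients: c = (85/41, -8/41). The projection is proj_W(v) = U c.
Check: (v - proj_W(v)) · u_1 = 0  (should be 0).
Check: (v - proj_W(v)) · u_2 = 0  (should be 0).
Result: proj_W(v) = (-154/41, -16/41, -8/41, -61/41).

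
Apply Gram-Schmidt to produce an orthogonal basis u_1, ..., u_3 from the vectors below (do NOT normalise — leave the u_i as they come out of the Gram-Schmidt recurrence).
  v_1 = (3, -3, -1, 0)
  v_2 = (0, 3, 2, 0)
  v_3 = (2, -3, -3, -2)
Orthogonal basis:
  u_1 = (3, -3, -1, 0)
  u_2 = (33/19, 24/19, 27/19, 0)
  u_3 = (5/14, 5/7, -15/14, -2)

Apply the Gram-Schmidt recurrence
  u_1 = v_1
  u_i = v_i − Σ_{j<i} ((v_i · u_j) / (u_j · u_j)) · u_j.

Step by step this gives:
  u_1 = (3, -3, -1, 0)
  u_2 = (33/19, 24/19, 27/19, 0)
  u_3 = (5/14, 5/7, -15/14, -2)

Orthogonality check:
  u_2 · u_1 = 0 (should be 0)
  u_3 · u_1 = 0 (should be 0)
  u_3 · u_2 = 0 (should be 0)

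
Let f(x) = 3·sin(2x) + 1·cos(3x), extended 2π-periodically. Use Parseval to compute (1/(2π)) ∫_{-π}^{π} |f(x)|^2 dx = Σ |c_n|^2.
Σ |c_n|^2 = 5

Expand |f|^2 and use orthogonality of {sin(nx), cos(mx)} on [-π, π]:
  ∫_{-π}^{π} sin(nx)^2 dx = π, ∫ cos(mx)^2 dx = π, and cross terms integrate to 0.
So ∫_{-π}^{π} f(x)^2 dx = 3^2 · π + 1^2 · π = (9 + 1)π.
Divide by 2π: (9 + 1)/2 = 5.
By Parseval, this equals Σ |c_n|^2.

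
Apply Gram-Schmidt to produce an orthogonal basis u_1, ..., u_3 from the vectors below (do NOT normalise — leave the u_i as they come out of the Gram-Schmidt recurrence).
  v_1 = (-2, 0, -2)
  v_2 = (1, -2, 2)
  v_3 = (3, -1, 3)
Orthogonal basis:
  u_1 = (-2, 0, -2)
  u_2 = (-1/2, -2, 1/2)
  u_3 = (2/9, -1/9, -2/9)

Apply the Gram-Schmidt recurrence
  u_1 = v_1
  u_i = v_i − Σ_{j<i} ((v_i · u_j) / (u_j · u_j)) · u_j.

Step by step this gives:
  u_1 = (-2, 0, -2)
  u_2 = (-1/2, -2, 1/2)
  u_3 = (2/9, -1/9, -2/9)

Orthogonality check:
  u_2 · u_1 = 0 (should be 0)
  u_3 · u_1 = 0 (should be 0)
  u_3 · u_2 = 0 (should be 0)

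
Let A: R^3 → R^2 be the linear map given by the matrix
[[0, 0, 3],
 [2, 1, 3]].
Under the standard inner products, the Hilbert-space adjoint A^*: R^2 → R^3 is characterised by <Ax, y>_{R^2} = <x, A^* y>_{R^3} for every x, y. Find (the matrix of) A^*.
A^* = A^T =
[[0, 2],
 [0, 1],
 [3, 3]]

For real matrices with standard dot products, the defining identity <Ax, y> = <x, A^* y> gives (Ax)^T y = x^T (A^*) y, i.e. x^T A^T y = x^T (A^*) y. Since this holds for all x, y, we must have A^* = A^T. Therefore
A^* =
[[0, 2],
 [0, 1],
 [3, 3]].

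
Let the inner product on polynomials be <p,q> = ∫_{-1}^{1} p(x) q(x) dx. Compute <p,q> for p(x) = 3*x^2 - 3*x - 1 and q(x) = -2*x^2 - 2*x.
<p,q> = 44/15

Expand the product: p(x)·q(x) = -6*x^4 + 8*x^2 + 2*x.
∫_{-1}^{1} of each monomial x^k gives [2/(k+1) if k even, 0 if k odd]. Integrating term-by-term (or equivalently evaluating the antiderivative F(x) = -6*x^5/5 + 8*x^3/3 + x^2 at the endpoints):
  F(1) − F(−1) = 37/15 − (-7/15) = 44/15.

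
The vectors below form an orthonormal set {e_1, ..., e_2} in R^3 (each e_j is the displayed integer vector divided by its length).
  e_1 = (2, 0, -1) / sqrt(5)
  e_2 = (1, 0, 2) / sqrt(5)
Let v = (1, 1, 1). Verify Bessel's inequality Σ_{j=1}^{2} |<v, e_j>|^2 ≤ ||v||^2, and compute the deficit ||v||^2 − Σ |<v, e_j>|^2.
Σ |<v, e_j>|^2 = 2; ||v||^2 = 3; deficit = 1

Write each e_j = u_j / sqrt(<u_j, u_j>) where u_j is the displayed integer vector. Then <v, e_j> = <v, u_j> / sqrt(<u_j, u_j>), so |<v, e_j>|^2 = <v, u_j>^2 / <u_j, u_j>.
Coefficients: <v, e_1> = 1/sqrt(5), <v, e_2> = 3/sqrt(5).
Square and sum: Σ |<v, e_j>|^2 = 2.
Compute ||v||^2 = v·v = 3.
Deficit = 3 − 2 = 1 ≥ 0, confirming Bessel's inequality. (The deficit equals ||v − Σ <v,e_j> e_j||^2, the squared distance from v to span{e_j}.)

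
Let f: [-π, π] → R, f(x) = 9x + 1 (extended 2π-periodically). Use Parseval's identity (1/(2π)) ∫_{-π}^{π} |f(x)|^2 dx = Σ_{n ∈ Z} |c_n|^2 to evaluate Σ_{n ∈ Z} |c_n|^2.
Σ |c_n|^2 = 27π^2 + 1

Expand and integrate term by term over [-π, π]:
  ∫ (9x)^2 dx = 81·(2π^3/3); ∫ 2·9·(1)·x dx = 0 (odd integrand); ∫ 1^2 dx = 1·2π.
So (1/(2π)) ∫_{-π}^{π} (9x + 1)^2 dx = 81π^2/3 + 1 = 27π^2 + 1.
Parseval ⇒ Σ |c_n|^2 = 27π^2 + 1.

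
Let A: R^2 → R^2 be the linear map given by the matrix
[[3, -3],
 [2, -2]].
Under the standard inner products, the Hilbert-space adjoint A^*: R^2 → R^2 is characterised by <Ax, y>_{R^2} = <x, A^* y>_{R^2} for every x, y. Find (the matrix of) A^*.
A^* = A^T =
[[3, 2],
 [-3, -2]]

For real matrices with standard dot products, the defining identity <Ax, y> = <x, A^* y> gives (Ax)^T y = x^T (A^*) y, i.e. x^T A^T y = x^T (A^*) y. Since this holds for all x, y, we must have A^* = A^T. Therefore
A^* =
[[3, 2],
 [-3, -2]].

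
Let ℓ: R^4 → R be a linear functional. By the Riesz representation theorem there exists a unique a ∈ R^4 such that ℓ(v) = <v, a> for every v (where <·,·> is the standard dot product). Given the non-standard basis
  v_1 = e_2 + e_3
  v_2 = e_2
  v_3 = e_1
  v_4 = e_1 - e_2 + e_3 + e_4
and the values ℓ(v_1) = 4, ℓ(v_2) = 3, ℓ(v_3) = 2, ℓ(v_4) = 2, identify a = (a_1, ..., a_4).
a = (2, 3, 1, 2)

Write a = (a_1, ..., a_4) in the standard basis. For each basis vector v_i, ℓ(v_i) = <v_i, a> is a linear equation in the a_j's. Collect the n equations into a matrix system V a = ℓ, where row i of V is v_i (expressed in the standard basis). Since V is invertible (lower-triangular with 1s on the diagonal, up to permutation), solve by back-substitution:
  V =
[[0, 1, 1, 0],
 [0, 1, 0, 0],
 [1, 0, 0, 0],
 [1, -1, 1, 1]]
  V a = (4, 3, 2, 2)
Solving gives a = (2, 3, 1, 2).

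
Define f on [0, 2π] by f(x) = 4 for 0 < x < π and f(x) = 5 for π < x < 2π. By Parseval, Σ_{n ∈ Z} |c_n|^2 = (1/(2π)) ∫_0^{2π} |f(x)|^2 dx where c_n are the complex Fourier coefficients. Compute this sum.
Σ |c_n|^2 = 41/2

Parseval equates the L^2 energy of f (normalised by 1/(2π)) with the ℓ^2 sum of its Fourier coefficients: (1/(2π)) ∫_0^{2π} |f|^2 = Σ |c_n|^2.
Compute the left side: (1/(2π)) [∫_0^π 4^2 dx + ∫_π^{2π} 5^2 dx] = (1/(2π)) · (16π + 25π) = (16 + 25)/2 = 41/2.
So Σ_{n ∈ Z} |c_n|^2 = 41/2.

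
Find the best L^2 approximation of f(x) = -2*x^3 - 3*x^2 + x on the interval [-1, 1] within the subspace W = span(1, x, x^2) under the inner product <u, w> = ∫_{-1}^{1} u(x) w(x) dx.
g(x) = -3*x^2 - x/5

The best approximation g ∈ W is the orthogonal projection of f onto W. Writing g = a_0 + a_1 x + a_2 x^2, the coefficients solve the normal equations G · a = b where
  G_{ij} = <φ_i, φ_j> and b_i = <f, φ_i>, with φ_0 = 1, φ_1 = x, φ_2 = x^2.
G =
  [2, 0, 2/3]
  [0, 2/3, 0]
  [2/3, 0, 2/5],
b = (-2, -2/15, -6/5).
Solving gives a_0 = 0, a_1 = -1/5, a_2 = -3, so
  g(x) = -3*x^2 - x/5.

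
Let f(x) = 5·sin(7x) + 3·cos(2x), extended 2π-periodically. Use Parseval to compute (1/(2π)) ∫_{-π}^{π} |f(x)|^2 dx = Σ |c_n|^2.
Σ |c_n|^2 = 17

Expand |f|^2 and use orthogonality of {sin(nx), cos(mx)} on [-π, π]:
  ∫_{-π}^{π} sin(nx)^2 dx = π, ∫ cos(mx)^2 dx = π, and cross terms integrate to 0.
So ∫_{-π}^{π} f(x)^2 dx = 5^2 · π + 3^2 · π = (25 + 9)π.
Divide by 2π: (25 + 9)/2 = 17.
By Parseval, this equals Σ |c_n|^2.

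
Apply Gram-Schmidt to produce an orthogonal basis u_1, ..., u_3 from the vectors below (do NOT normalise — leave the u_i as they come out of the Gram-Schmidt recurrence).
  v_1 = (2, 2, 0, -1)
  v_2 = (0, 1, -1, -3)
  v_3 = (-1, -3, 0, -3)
Orthogonal basis:
  u_1 = (2, 2, 0, -1)
  u_2 = (-10/9, -1/9, -1, -22/9)
  u_3 = (48/37, -131/74, 79/74, -35/37)

Apply the Gram-Schmidt recurrence
  u_1 = v_1
  u_i = v_i − Σ_{j<i} ((v_i · u_j) / (u_j · u_j)) · u_j.

Step by step this gives:
  u_1 = (2, 2, 0, -1)
  u_2 = (-10/9, -1/9, -1, -22/9)
  u_3 = (48/37, -131/74, 79/74, -35/37)

Orthogonality check:
  u_2 · u_1 = 0 (should be 0)
  u_3 · u_1 = 0 (should be 0)
  u_3 · u_2 = 0 (should be 0)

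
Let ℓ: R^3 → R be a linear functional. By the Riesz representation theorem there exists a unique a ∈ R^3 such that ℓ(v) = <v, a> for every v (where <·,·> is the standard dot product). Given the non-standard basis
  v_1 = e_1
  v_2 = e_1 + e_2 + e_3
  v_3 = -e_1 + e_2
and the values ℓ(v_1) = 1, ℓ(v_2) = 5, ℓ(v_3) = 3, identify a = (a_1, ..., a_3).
a = (1, 4, 0)

Write a = (a_1, ..., a_3) in the standard basis. For each basis vector v_i, ℓ(v_i) = <v_i, a> is a linear equation in the a_j's. Collect the n equations into a matrix system V a = ℓ, where row i of V is v_i (expressed in the standard basis). Since V is invertible (lower-triangular with 1s on the diagonal, up to permutation), solve by back-substitution:
  V =
[[1, 0, 0],
 [1, 1, 1],
 [-1, 1, 0]]
  V a = (1, 5, 3)
Solving gives a = (1, 4, 0).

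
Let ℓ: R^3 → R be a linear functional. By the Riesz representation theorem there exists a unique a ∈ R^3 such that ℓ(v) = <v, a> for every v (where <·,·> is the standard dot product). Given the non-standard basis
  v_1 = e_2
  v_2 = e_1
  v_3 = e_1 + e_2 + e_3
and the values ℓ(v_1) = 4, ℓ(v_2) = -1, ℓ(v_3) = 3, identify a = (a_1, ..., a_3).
a = (-1, 4, 0)

Write a = (a_1, ..., a_3) in the standard basis. For each basis vector v_i, ℓ(v_i) = <v_i, a> is a linear equation in the a_j's. Collect the n equations into a matrix system V a = ℓ, where row i of V is v_i (expressed in the standard basis). Since V is invertible (lower-triangular with 1s on the diagonal, up to permutation), solve by back-substitution:
  V =
[[0, 1, 0],
 [1, 0, 0],
 [1, 1, 1]]
  V a = (4, -1, 3)
Solving gives a = (-1, 4, 0).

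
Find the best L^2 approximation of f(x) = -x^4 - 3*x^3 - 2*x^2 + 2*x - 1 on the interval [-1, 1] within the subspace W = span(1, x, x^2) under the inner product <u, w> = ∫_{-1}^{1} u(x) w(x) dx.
g(x) = -20*x^2/7 + x/5 - 32/35

The best approximation g ∈ W is the orthogonal projection of f onto W. Writing g = a_0 + a_1 x + a_2 x^2, the coefficients solve the normal equations G · a = b where
  G_{ij} = <φ_i, φ_j> and b_i = <f, φ_i>, with φ_0 = 1, φ_1 = x, φ_2 = x^2.
G =
  [2, 0, 2/3]
  [0, 2/3, 0]
  [2/3, 0, 2/5],
b = (-56/15, 2/15, -184/105).
Solving gives a_0 = -32/35, a_1 = 1/5, a_2 = -20/7, so
  g(x) = -20*x^2/7 + x/5 - 32/35.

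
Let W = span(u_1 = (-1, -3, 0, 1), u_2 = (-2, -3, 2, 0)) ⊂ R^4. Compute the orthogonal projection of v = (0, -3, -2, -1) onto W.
proj_W(v) = (-5/22, -24/11, -1, 27/22)

Set up U = [u_1 | ... | u_2] ∈ R^(4×2). The projector onto W = col(U) is P = U (U^T U)^(-1) U^T.
Compute U^T U =
  [11, 11]
  [11, 17],
and U^T v = (8, 5).
Solve U^T U · c = U^T v for the coefficients: c = (27/22, -1/2). The projection is proj_W(v) = U c.
Check: (v - proj_W(v)) · u_1 = 0  (should be 0).
Check: (v - proj_W(v)) · u_2 = 0  (should be 0).
Result: proj_W(v) = (-5/22, -24/11, -1, 27/22).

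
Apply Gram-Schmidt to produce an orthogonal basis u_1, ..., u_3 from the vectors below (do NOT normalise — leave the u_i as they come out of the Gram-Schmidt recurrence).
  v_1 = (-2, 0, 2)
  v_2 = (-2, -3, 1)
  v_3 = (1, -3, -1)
Orthogonal basis:
  u_1 = (-2, 0, 2)
  u_2 = (-1/2, -3, -1/2)
  u_3 = (9/19, -3/19, 9/19)

Apply the Gram-Schmidt recurrence
  u_1 = v_1
  u_i = v_i − Σ_{j<i} ((v_i · u_j) / (u_j · u_j)) · u_j.

Step by step this gives:
  u_1 = (-2, 0, 2)
  u_2 = (-1/2, -3, -1/2)
  u_3 = (9/19, -3/19, 9/19)

Orthogonality check:
  u_2 · u_1 = 0 (should be 0)
  u_3 · u_1 = 0 (should be 0)
  u_3 · u_2 = 0 (should be 0)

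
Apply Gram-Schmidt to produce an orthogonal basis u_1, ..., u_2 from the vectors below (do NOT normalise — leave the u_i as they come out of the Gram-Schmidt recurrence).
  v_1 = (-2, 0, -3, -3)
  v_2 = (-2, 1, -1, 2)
Orthogonal basis:
  u_1 = (-2, 0, -3, -3)
  u_2 = (-21/11, 1, -19/22, 47/22)

Apply the Gram-Schmidt recurrence
  u_1 = v_1
  u_i = v_i − Σ_{j<i} ((v_i · u_j) / (u_j · u_j)) · u_j.

Step by step this gives:
  u_1 = (-2, 0, -3, -3)
  u_2 = (-21/11, 1, -19/22, 47/22)

Orthogonality check:
  u_2 · u_1 = 0 (should be 0)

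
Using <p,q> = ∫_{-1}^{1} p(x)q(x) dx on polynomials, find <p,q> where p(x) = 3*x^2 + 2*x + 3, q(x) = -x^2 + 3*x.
<p,q> = 4/5

Expand the product: p(x)·q(x) = -3*x^4 + 7*x^3 + 3*x^2 + 9*x.
∫_{-1}^{1} of each monomial x^k gives [2/(k+1) if k even, 0 if k odd]. Integrating term-by-term (or equivalently evaluating the antiderivative F(x) = -3*x^5/5 + 7*x^4/4 + x^3 + 9*x^2/2 at the endpoints):
  F(1) − F(−1) = 133/20 − (117/20) = 4/5.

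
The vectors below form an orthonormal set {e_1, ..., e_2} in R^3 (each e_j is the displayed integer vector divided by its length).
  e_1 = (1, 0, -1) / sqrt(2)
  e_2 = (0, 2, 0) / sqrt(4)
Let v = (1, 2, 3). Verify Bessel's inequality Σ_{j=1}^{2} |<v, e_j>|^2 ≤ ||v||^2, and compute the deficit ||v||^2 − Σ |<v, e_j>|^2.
Σ |<v, e_j>|^2 = 6; ||v||^2 = 14; deficit = 8

Write each e_j = u_j / sqrt(<u_j, u_j>) where u_j is the displayed integer vector. Then <v, e_j> = <v, u_j> / sqrt(<u_j, u_j>), so |<v, e_j>|^2 = <v, u_j>^2 / <u_j, u_j>.
Coefficients: <v, e_1> = -2/sqrt(2), <v, e_2> = 4/sqrt(4).
Square and sum: Σ |<v, e_j>|^2 = 6.
Compute ||v||^2 = v·v = 14.
Deficit = 14 − 6 = 8 ≥ 0, confirming Bessel's inequality. (The deficit equals ||v − Σ <v,e_j> e_j||^2, the squared distance from v to span{e_j}.)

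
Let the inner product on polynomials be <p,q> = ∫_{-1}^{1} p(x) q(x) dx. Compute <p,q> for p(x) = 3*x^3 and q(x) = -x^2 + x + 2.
<p,q> = 6/5

Expand the product: p(x)·q(x) = -3*x^5 + 3*x^4 + 6*x^3.
∫_{-1}^{1} of each monomial x^k gives [2/(k+1) if k even, 0 if k odd]. Integrating term-by-term (or equivalently evaluating the antiderivative F(x) = -x^6/2 + 3*x^5/5 + 3*x^4/2 at the endpoints):
  F(1) − F(−1) = 8/5 − (2/5) = 6/5.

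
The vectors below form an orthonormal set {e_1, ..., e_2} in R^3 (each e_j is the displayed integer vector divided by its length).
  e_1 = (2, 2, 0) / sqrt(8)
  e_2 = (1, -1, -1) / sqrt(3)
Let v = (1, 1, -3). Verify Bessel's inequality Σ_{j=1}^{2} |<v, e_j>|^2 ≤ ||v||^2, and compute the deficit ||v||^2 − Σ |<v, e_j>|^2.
Σ |<v, e_j>|^2 = 5; ||v||^2 = 11; deficit = 6

Write each e_j = u_j / sqrt(<u_j, u_j>) where u_j is the displayed integer vector. Then <v, e_j> = <v, u_j> / sqrt(<u_j, u_j>), so |<v, e_j>|^2 = <v, u_j>^2 / <u_j, u_j>.
Coefficients: <v, e_1> = 4/sqrt(8), <v, e_2> = 3/sqrt(3).
Square and sum: Σ |<v, e_j>|^2 = 5.
Compute ||v||^2 = v·v = 11.
Deficit = 11 − 5 = 6 ≥ 0, confirming Bessel's inequality. (The deficit equals ||v − Σ <v,e_j> e_j||^2, the squared distance from v to span{e_j}.)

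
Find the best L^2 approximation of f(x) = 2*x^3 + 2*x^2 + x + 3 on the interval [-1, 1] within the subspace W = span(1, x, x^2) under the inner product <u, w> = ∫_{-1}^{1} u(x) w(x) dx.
g(x) = 2*x^2 + 11*x/5 + 3

The best approximation g ∈ W is the orthogonal projection of f onto W. Writing g = a_0 + a_1 x + a_2 x^2, the coefficients solve the normal equations G · a = b where
  G_{ij} = <φ_i, φ_j> and b_i = <f, φ_i>, with φ_0 = 1, φ_1 = x, φ_2 = x^2.
G =
  [2, 0, 2/3]
  [0, 2/3, 0]
  [2/3, 0, 2/5],
b = (22/3, 22/15, 14/5).
Solving gives a_0 = 3, a_1 = 11/5, a_2 = 2, so
  g(x) = 2*x^2 + 11*x/5 + 3.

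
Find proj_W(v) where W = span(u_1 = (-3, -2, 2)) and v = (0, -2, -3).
proj_W(v) = (6/17, 4/17, -4/17)

Set up U = [u_1 | ... | u_1] ∈ R^(3×1). The projector onto W = col(U) is P = U (U^T U)^(-1) U^T.
Compute U^T U =
  [17],
and U^T v = (-2).
Solve U^T U · c = U^T v for the coefficients: c = (-2/17). The projection is proj_W(v) = U c.
Check: (v - proj_W(v)) · u_1 = 0  (should be 0).
Result: proj_W(v) = (6/17, 4/17, -4/17).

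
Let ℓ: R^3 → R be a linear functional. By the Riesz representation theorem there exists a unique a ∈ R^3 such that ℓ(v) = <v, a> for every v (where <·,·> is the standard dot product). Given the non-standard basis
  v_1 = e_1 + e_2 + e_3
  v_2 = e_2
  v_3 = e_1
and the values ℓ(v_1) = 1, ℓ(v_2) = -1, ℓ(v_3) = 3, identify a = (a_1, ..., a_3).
a = (3, -1, -1)

Write a = (a_1, ..., a_3) in the standard basis. For each basis vector v_i, ℓ(v_i) = <v_i, a> is a linear equation in the a_j's. Collect the n equations into a matrix system V a = ℓ, where row i of V is v_i (expressed in the standard basis). Since V is invertible (lower-triangular with 1s on the diagonal, up to permutation), solve by back-substitution:
  V =
[[1, 1, 1],
 [0, 1, 0],
 [1, 0, 0]]
  V a = (1, -1, 3)
Solving gives a = (3, -1, -1).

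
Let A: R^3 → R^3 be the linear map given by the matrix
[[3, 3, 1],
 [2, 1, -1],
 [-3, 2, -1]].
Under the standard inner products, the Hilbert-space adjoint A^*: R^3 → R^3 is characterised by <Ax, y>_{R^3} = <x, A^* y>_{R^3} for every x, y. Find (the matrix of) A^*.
A^* = A^T =
[[3, 2, -3],
 [3, 1, 2],
 [1, -1, -1]]

For real matrices with standard dot products, the defining identity <Ax, y> = <x, A^* y> gives (Ax)^T y = x^T (A^*) y, i.e. x^T A^T y = x^T (A^*) y. Since this holds for all x, y, we must have A^* = A^T. Therefore
A^* =
[[3, 2, -3],
 [3, 1, 2],
 [1, -1, -1]].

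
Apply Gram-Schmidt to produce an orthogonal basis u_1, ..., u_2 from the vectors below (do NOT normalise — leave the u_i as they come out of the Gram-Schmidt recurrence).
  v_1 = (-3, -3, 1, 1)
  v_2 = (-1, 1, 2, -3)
Orthogonal basis:
  u_1 = (-3, -3, 1, 1)
  u_2 = (-23/20, 17/20, 41/20, -59/20)

Apply the Gram-Schmidt recurrence
  u_1 = v_1
  u_i = v_i − Σ_{j<i} ((v_i · u_j) / (u_j · u_j)) · u_j.

Step by step this gives:
  u_1 = (-3, -3, 1, 1)
  u_2 = (-23/20, 17/20, 41/20, -59/20)

Orthogonality check:
  u_2 · u_1 = 0 (should be 0)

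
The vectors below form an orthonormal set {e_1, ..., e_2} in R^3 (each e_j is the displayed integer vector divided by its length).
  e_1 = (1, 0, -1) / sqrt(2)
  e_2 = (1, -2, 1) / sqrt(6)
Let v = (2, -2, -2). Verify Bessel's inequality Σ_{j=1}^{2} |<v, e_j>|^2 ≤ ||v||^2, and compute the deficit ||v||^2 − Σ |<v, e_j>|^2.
Σ |<v, e_j>|^2 = 32/3; ||v||^2 = 12; deficit = 4/3

Write each e_j = u_j / sqrt(<u_j, u_j>) where u_j is the displayed integer vector. Then <v, e_j> = <v, u_j> / sqrt(<u_j, u_j>), so |<v, e_j>|^2 = <v, u_j>^2 / <u_j, u_j>.
Coefficients: <v, e_1> = 4/sqrt(2), <v, e_2> = 4/sqrt(6).
Square and sum: Σ |<v, e_j>|^2 = 32/3.
Compute ||v||^2 = v·v = 12.
Deficit = 12 − 32/3 = 4/3 ≥ 0, confirming Bessel's inequality. (The deficit equals ||v − Σ <v,e_j> e_j||^2, the squared distance from v to span{e_j}.)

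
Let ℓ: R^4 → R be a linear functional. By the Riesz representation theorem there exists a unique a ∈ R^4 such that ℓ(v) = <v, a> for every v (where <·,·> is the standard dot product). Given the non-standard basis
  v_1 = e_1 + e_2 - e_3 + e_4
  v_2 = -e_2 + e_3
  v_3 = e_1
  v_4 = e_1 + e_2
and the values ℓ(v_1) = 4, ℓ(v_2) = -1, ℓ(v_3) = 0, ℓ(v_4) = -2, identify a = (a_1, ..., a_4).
a = (0, -2, -3, 3)

Write a = (a_1, ..., a_4) in the standard basis. For each basis vector v_i, ℓ(v_i) = <v_i, a> is a linear equation in the a_j's. Collect the n equations into a matrix system V a = ℓ, where row i of V is v_i (expressed in the standard basis). Since V is invertible (lower-triangular with 1s on the diagonal, up to permutation), solve by back-substitution:
  V =
[[1, 1, -1, 1],
 [0, -1, 1, 0],
 [1, 0, 0, 0],
 [1, 1, 0, 0]]
  V a = (4, -1, 0, -2)
Solving gives a = (0, -2, -3, 3).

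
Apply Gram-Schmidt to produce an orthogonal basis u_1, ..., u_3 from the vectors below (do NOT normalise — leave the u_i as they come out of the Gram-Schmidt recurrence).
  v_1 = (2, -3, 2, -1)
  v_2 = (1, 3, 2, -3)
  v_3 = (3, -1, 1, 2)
Orthogonal basis:
  u_1 = (2, -3, 2, -1)
  u_2 = (1, 3, 2, -3)
  u_3 = (50/23, 47/46, 8/23, 91/46)

Apply the Gram-Schmidt recurrence
  u_1 = v_1
  u_i = v_i − Σ_{j<i} ((v_i · u_j) / (u_j · u_j)) · u_j.

Step by step this gives:
  u_1 = (2, -3, 2, -1)
  u_2 = (1, 3, 2, -3)
  u_3 = (50/23, 47/46, 8/23, 91/46)

Orthogonality check:
  u_2 · u_1 = 0 (should be 0)
  u_3 · u_1 = 0 (should be 0)
  u_3 · u_2 = 0 (should be 0)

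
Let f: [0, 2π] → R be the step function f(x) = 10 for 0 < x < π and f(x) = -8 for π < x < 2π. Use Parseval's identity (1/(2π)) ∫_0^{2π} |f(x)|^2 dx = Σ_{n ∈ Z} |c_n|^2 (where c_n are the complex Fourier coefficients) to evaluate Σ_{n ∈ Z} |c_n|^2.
Σ |c_n|^2 = 82

Parseval equates the L^2 energy of f (normalised by 1/(2π)) with the ℓ^2 sum of its Fourier coefficients: (1/(2π)) ∫_0^{2π} |f|^2 = Σ |c_n|^2.
Compute the left side: (1/(2π)) [∫_0^π 10^2 dx + ∫_π^{2π} (-8)^2 dx] = (1/(2π)) · (100π + 64π) = (100 + 64)/2 = 82.
So Σ_{n ∈ Z} |c_n|^2 = 82.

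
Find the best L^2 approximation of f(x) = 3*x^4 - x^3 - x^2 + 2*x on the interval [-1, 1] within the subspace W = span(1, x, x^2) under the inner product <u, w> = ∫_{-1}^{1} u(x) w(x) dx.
g(x) = 11*x^2/7 + 7*x/5 - 9/35

The best approximation g ∈ W is the orthogonal projection of f onto W. Writing g = a_0 + a_1 x + a_2 x^2, the coefficients solve the normal equations G · a = b where
  G_{ij} = <φ_i, φ_j> and b_i = <f, φ_i>, with φ_0 = 1, φ_1 = x, φ_2 = x^2.
G =
  [2, 0, 2/3]
  [0, 2/3, 0]
  [2/3, 0, 2/5],
b = (8/15, 14/15, 16/35).
Solving gives a_0 = -9/35, a_1 = 7/5, a_2 = 11/7, so
  g(x) = 11*x^2/7 + 7*x/5 - 9/35.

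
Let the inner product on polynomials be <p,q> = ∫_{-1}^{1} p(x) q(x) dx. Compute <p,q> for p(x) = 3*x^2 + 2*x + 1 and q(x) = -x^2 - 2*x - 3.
<p,q> = -248/15

Expand the product: p(x)·q(x) = -3*x^4 - 8*x^3 - 14*x^2 - 8*x - 3.
∫_{-1}^{1} of each monomial x^k gives [2/(k+1) if k even, 0 if k odd]. Integrating term-by-term (or equivalently evaluating the antiderivative F(x) = -3*x^5/5 - 2*x^4 - 14*x^3/3 - 4*x^2 - 3*x at the endpoints):
  F(1) − F(−1) = -214/15 − (34/15) = -248/15.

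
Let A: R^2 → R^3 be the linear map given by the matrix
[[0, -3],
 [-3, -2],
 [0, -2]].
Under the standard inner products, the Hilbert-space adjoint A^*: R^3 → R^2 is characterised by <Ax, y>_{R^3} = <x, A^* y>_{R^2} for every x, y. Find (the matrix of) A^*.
A^* = A^T =
[[0, -3, 0],
 [-3, -2, -2]]

For real matrices with standard dot products, the defining identity <Ax, y> = <x, A^* y> gives (Ax)^T y = x^T (A^*) y, i.e. x^T A^T y = x^T (A^*) y. Since this holds for all x, y, we must have A^* = A^T. Therefore
A^* =
[[0, -3, 0],
 [-3, -2, -2]].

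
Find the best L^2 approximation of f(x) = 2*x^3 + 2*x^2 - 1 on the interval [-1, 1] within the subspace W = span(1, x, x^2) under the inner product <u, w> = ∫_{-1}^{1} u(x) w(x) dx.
g(x) = 2*x^2 + 6*x/5 - 1

The best approximation g ∈ W is the orthogonal projection of f onto W. Writing g = a_0 + a_1 x + a_2 x^2, the coefficients solve the normal equations G · a = b where
  G_{ij} = <φ_i, φ_j> and b_i = <f, φ_i>, with φ_0 = 1, φ_1 = x, φ_2 = x^2.
G =
  [2, 0, 2/3]
  [0, 2/3, 0]
  [2/3, 0, 2/5],
b = (-2/3, 4/5, 2/15).
Solving gives a_0 = -1, a_1 = 6/5, a_2 = 2, so
  g(x) = 2*x^2 + 6*x/5 - 1.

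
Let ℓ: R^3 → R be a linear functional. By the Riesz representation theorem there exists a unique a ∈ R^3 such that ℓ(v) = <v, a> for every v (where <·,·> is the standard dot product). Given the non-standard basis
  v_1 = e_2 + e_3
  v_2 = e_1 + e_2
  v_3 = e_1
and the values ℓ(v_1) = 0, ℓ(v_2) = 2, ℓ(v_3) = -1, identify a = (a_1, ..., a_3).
a = (-1, 3, -3)

Write a = (a_1, ..., a_3) in the standard basis. For each basis vector v_i, ℓ(v_i) = <v_i, a> is a linear equation in the a_j's. Collect the n equations into a matrix system V a = ℓ, where row i of V is v_i (expressed in the standard basis). Since V is invertible (lower-triangular with 1s on the diagonal, up to permutation), solve by back-substitution:
  V =
[[0, 1, 1],
 [1, 1, 0],
 [1, 0, 0]]
  V a = (0, 2, -1)
Solving gives a = (-1, 3, -3).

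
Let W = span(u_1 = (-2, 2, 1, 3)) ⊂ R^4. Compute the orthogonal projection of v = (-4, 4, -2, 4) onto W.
proj_W(v) = (-26/9, 26/9, 13/9, 13/3)

Set up U = [u_1 | ... | u_1] ∈ R^(4×1). The projector onto W = col(U) is P = U (U^T U)^(-1) U^T.
Compute U^T U =
  [18],
and U^T v = (26).
Solve U^T U · c = U^T v for the coefficients: c = (13/9). The projection is proj_W(v) = U c.
Check: (v - proj_W(v)) · u_1 = 0  (should be 0).
Result: proj_W(v) = (-26/9, 26/9, 13/9, 13/3).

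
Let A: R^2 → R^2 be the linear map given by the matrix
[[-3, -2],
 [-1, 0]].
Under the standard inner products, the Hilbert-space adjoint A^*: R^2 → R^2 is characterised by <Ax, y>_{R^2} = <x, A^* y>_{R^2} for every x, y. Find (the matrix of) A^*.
A^* = A^T =
[[-3, -1],
 [-2, 0]]

For real matrices with standard dot products, the defining identity <Ax, y> = <x, A^* y> gives (Ax)^T y = x^T (A^*) y, i.e. x^T A^T y = x^T (A^*) y. Since this holds for all x, y, we must have A^* = A^T. Therefore
A^* =
[[-3, -1],
 [-2, 0]].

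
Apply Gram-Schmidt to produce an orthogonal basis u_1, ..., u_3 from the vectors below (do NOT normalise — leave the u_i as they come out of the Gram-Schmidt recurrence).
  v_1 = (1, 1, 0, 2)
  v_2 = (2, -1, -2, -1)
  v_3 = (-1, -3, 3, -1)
Orthogonal basis:
  u_1 = (1, 1, 0, 2)
  u_2 = (13/6, -5/6, -2, -2/3)
  u_3 = (65/59, -143/59, 117/59, 39/59)

Apply the Gram-Schmidt recurrence
  u_1 = v_1
  u_i = v_i − Σ_{j<i} ((v_i · u_j) / (u_j · u_j)) · u_j.

Step by step this gives:
  u_1 = (1, 1, 0, 2)
  u_2 = (13/6, -5/6, -2, -2/3)
  u_3 = (65/59, -143/59, 117/59, 39/59)

Orthogonality check:
  u_2 · u_1 = 0 (should be 0)
  u_3 · u_1 = 0 (should be 0)
  u_3 · u_2 = 0 (should be 0)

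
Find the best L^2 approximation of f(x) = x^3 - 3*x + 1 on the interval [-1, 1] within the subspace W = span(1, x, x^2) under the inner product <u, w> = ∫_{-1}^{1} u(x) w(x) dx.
g(x) = 1 - 12*x/5

The best approximation g ∈ W is the orthogonal projection of f onto W. Writing g = a_0 + a_1 x + a_2 x^2, the coefficients solve the normal equations G · a = b where
  G_{ij} = <φ_i, φ_j> and b_i = <f, φ_i>, with φ_0 = 1, φ_1 = x, φ_2 = x^2.
G =
  [2, 0, 2/3]
  [0, 2/3, 0]
  [2/3, 0, 2/5],
b = (2, -8/5, 2/3).
Solving gives a_0 = 1, a_1 = -12/5, a_2 = 0, so
  g(x) = 1 - 12*x/5.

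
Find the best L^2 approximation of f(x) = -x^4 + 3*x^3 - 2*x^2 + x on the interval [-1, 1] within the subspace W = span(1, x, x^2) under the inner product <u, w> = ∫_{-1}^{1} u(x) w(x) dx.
g(x) = -20*x^2/7 + 14*x/5 + 3/35

The best approximation g ∈ W is the orthogonal projection of f onto W. Writing g = a_0 + a_1 x + a_2 x^2, the coefficients solve the normal equations G · a = b where
  G_{ij} = <φ_i, φ_j> and b_i = <f, φ_i>, with φ_0 = 1, φ_1 = x, φ_2 = x^2.
G =
  [2, 0, 2/3]
  [0, 2/3, 0]
  [2/3, 0, 2/5],
b = (-26/15, 28/15, -38/35).
Solving gives a_0 = 3/35, a_1 = 14/5, a_2 = -20/7, so
  g(x) = -20*x^2/7 + 14*x/5 + 3/35.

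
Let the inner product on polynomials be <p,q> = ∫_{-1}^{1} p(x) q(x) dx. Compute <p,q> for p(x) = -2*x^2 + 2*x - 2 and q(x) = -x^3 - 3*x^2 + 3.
<p,q> = -52/5

Expand the product: p(x)·q(x) = 2*x^5 + 4*x^4 - 4*x^3 + 6*x - 6.
∫_{-1}^{1} of each monomial x^k gives [2/(k+1) if k even, 0 if k odd]. Integrating term-by-term (or equivalently evaluating the antiderivative F(x) = x^6/3 + 4*x^5/5 - x^4 + 3*x^2 - 6*x at the endpoints):
  F(1) − F(−1) = -43/15 − (113/15) = -52/5.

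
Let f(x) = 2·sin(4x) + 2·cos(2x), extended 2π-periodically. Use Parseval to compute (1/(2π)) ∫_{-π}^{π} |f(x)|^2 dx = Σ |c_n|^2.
Σ |c_n|^2 = 4

Expand |f|^2 and use orthogonality of {sin(nx), cos(mx)} on [-π, π]:
  ∫_{-π}^{π} sin(nx)^2 dx = π, ∫ cos(mx)^2 dx = π, and cross terms integrate to 0.
So ∫_{-π}^{π} f(x)^2 dx = 2^2 · π + 2^2 · π = (4 + 4)π.
Divide by 2π: (4 + 4)/2 = 4.
By Parseval, this equals Σ |c_n|^2.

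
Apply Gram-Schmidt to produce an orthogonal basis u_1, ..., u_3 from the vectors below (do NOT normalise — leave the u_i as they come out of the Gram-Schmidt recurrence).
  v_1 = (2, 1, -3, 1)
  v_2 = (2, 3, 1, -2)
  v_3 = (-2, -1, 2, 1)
Orthogonal basis:
  u_1 = (2, 1, -3, 1)
  u_2 = (26/15, 43/15, 7/5, -32/15)
  u_3 = (-15/133, 155/266, 17/38, 131/133)

Apply the Gram-Schmidt recurrence
  u_1 = v_1
  u_i = v_i − Σ_{j<i} ((v_i · u_j) / (u_j · u_j)) · u_j.

Step by step this gives:
  u_1 = (2, 1, -3, 1)
  u_2 = (26/15, 43/15, 7/5, -32/15)
  u_3 = (-15/133, 155/266, 17/38, 131/133)

Orthogonality check:
  u_2 · u_1 = 0 (should be 0)
  u_3 · u_1 = 0 (should be 0)
  u_3 · u_2 = 0 (should be 0)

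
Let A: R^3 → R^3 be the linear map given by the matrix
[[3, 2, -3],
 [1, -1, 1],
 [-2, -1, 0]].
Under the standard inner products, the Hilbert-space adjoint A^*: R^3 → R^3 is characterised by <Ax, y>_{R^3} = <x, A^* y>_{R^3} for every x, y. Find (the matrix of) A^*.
A^* = A^T =
[[3, 1, -2],
 [2, -1, -1],
 [-3, 1, 0]]

For real matrices with standard dot products, the defining identity <Ax, y> = <x, A^* y> gives (Ax)^T y = x^T (A^*) y, i.e. x^T A^T y = x^T (A^*) y. Since this holds for all x, y, we must have A^* = A^T. Therefore
A^* =
[[3, 1, -2],
 [2, -1, -1],
 [-3, 1, 0]].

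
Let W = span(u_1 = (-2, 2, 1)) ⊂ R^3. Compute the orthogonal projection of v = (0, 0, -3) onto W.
proj_W(v) = (2/3, -2/3, -1/3)

Set up U = [u_1 | ... | u_1] ∈ R^(3×1). The projector onto W = col(U) is P = U (U^T U)^(-1) U^T.
Compute U^T U =
  [9],
and U^T v = (-3).
Solve U^T U · c = U^T v for the coefficients: c = (-1/3). The projection is proj_W(v) = U c.
Check: (v - proj_W(v)) · u_1 = 0  (should be 0).
Result: proj_W(v) = (2/3, -2/3, -1/3).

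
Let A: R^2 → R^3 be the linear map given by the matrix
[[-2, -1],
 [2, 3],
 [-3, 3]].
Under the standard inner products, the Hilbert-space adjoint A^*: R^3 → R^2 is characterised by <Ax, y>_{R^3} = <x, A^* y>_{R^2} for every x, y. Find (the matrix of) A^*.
A^* = A^T =
[[-2, 2, -3],
 [-1, 3, 3]]

For real matrices with standard dot products, the defining identity <Ax, y> = <x, A^* y> gives (Ax)^T y = x^T (A^*) y, i.e. x^T A^T y = x^T (A^*) y. Since this holds for all x, y, we must have A^* = A^T. Therefore
A^* =
[[-2, 2, -3],
 [-1, 3, 3]].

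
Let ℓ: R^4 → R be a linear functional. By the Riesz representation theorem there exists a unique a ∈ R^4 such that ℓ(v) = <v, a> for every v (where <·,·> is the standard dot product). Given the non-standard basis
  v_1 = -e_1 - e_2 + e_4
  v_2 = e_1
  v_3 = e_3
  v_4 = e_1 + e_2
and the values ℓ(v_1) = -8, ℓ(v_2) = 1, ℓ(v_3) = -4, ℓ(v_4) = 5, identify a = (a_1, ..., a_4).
a = (1, 4, -4, -3)

Write a = (a_1, ..., a_4) in the standard basis. For each basis vector v_i, ℓ(v_i) = <v_i, a> is a linear equation in the a_j's. Collect the n equations into a matrix system V a = ℓ, where row i of V is v_i (expressed in the standard basis). Since V is invertible (lower-triangular with 1s on the diagonal, up to permutation), solve by back-substitution:
  V =
[[-1, -1, 0, 1],
 [1, 0, 0, 0],
 [0, 0, 1, 0],
 [1, 1, 0, 0]]
  V a = (-8, 1, -4, 5)
Solving gives a = (1, 4, -4, -3).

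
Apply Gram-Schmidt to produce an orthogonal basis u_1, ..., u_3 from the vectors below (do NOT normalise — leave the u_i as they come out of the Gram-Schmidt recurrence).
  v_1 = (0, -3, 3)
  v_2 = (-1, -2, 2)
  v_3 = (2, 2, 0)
Orthogonal basis:
  u_1 = (0, -3, 3)
  u_2 = (-1, 0, 0)
  u_3 = (0, 1, 1)

Apply the Gram-Schmidt recurrence
  u_1 = v_1
  u_i = v_i − Σ_{j<i} ((v_i · u_j) / (u_j · u_j)) · u_j.

Step by step this gives:
  u_1 = (0, -3, 3)
  u_2 = (-1, 0, 0)
  u_3 = (0, 1, 1)

Orthogonality check:
  u_2 · u_1 = 0 (should be 0)
  u_3 · u_1 = 0 (should be 0)
  u_3 · u_2 = 0 (should be 0)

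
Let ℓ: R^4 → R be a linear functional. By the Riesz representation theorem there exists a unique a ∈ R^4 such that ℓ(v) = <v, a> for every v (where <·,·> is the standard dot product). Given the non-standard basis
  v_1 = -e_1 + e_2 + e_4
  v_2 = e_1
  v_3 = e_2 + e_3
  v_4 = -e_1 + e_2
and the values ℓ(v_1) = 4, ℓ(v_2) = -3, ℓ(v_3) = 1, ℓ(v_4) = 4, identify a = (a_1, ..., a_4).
a = (-3, 1, 0, 0)

Write a = (a_1, ..., a_4) in the standard basis. For each basis vector v_i, ℓ(v_i) = <v_i, a> is a linear equation in the a_j's. Collect the n equations into a matrix system V a = ℓ, where row i of V is v_i (expressed in the standard basis). Since V is invertible (lower-triangular with 1s on the diagonal, up to permutation), solve by back-substitution:
  V =
[[-1, 1, 0, 1],
 [1, 0, 0, 0],
 [0, 1, 1, 0],
 [-1, 1, 0, 0]]
  V a = (4, -3, 1, 4)
Solving gives a = (-3, 1, 0, 0).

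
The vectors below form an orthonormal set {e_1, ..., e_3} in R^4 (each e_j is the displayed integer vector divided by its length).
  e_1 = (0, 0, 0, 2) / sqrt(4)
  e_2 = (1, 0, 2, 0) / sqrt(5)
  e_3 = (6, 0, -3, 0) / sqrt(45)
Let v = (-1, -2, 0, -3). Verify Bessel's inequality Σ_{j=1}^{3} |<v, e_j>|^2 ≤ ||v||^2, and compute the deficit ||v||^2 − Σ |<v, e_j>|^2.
Σ |<v, e_j>|^2 = 10; ||v||^2 = 14; deficit = 4

Write each e_j = u_j / sqrt(<u_j, u_j>) where u_j is the displayed integer vector. Then <v, e_j> = <v, u_j> / sqrt(<u_j, u_j>), so |<v, e_j>|^2 = <v, u_j>^2 / <u_j, u_j>.
Coefficients: <v, e_1> = -6/sqrt(4), <v, e_2> = -1/sqrt(5), <v, e_3> = -6/sqrt(45).
Square and sum: Σ |<v, e_j>|^2 = 10.
Compute ||v||^2 = v·v = 14.
Deficit = 14 − 10 = 4 ≥ 0, confirming Bessel's inequality. (The deficit equals ||v − Σ <v,e_j> e_j||^2, the squared distance from v to span{e_j}.)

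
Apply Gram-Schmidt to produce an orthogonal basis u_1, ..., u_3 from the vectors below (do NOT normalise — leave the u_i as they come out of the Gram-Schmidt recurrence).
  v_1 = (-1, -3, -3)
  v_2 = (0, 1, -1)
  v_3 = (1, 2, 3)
Orthogonal basis:
  u_1 = (-1, -3, -3)
  u_2 = (0, 1, -1)
  u_3 = (3/19, -1/38, -1/38)

Apply the Gram-Schmidt recurrence
  u_1 = v_1
  u_i = v_i − Σ_{j<i} ((v_i · u_j) / (u_j · u_j)) · u_j.

Step by step this gives:
  u_1 = (-1, -3, -3)
  u_2 = (0, 1, -1)
  u_3 = (3/19, -1/38, -1/38)

Orthogonality check:
  u_2 · u_1 = 0 (should be 0)
  u_3 · u_1 = 0 (should be 0)
  u_3 · u_2 = 0 (should be 0)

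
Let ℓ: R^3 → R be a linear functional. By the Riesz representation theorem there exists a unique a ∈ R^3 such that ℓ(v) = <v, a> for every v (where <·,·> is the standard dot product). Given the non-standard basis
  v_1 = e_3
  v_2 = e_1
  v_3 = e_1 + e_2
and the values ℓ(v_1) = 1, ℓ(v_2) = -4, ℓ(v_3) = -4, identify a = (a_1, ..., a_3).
a = (-4, 0, 1)

Write a = (a_1, ..., a_3) in the standard basis. For each basis vector v_i, ℓ(v_i) = <v_i, a> is a linear equation in the a_j's. Collect the n equations into a matrix system V a = ℓ, where row i of V is v_i (expressed in the standard basis). Since V is invertible (lower-triangular with 1s on the diagonal, up to permutation), solve by back-substitution:
  V =
[[0, 0, 1],
 [1, 0, 0],
 [1, 1, 0]]
  V a = (1, -4, -4)
Solving gives a = (-4, 0, 1).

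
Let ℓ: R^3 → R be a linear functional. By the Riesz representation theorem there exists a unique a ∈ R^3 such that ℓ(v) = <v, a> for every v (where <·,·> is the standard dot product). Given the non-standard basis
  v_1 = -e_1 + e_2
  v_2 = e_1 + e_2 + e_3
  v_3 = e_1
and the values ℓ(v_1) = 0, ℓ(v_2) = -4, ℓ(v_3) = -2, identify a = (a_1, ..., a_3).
a = (-2, -2, 0)

Write a = (a_1, ..., a_3) in the standard basis. For each basis vector v_i, ℓ(v_i) = <v_i, a> is a linear equation in the a_j's. Collect the n equations into a matrix system V a = ℓ, where row i of V is v_i (expressed in the standard basis). Since V is invertible (lower-triangular with 1s on the diagonal, up to permutation), solve by back-substitution:
  V =
[[-1, 1, 0],
 [1, 1, 1],
 [1, 0, 0]]
  V a = (0, -4, -2)
Solving gives a = (-2, -2, 0).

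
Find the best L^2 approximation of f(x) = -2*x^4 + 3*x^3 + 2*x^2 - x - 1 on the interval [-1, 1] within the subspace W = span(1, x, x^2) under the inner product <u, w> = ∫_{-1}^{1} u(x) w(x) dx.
g(x) = 2*x^2/7 + 4*x/5 - 29/35

The best approximation g ∈ W is the orthogonal projection of f onto W. Writing g = a_0 + a_1 x + a_2 x^2, the coefficients solve the normal equations G · a = b where
  G_{ij} = <φ_i, φ_j> and b_i = <f, φ_i>, with φ_0 = 1, φ_1 = x, φ_2 = x^2.
G =
  [2, 0, 2/3]
  [0, 2/3, 0]
  [2/3, 0, 2/5],
b = (-22/15, 8/15, -46/105).
Solving gives a_0 = -29/35, a_1 = 4/5, a_2 = 2/7, so
  g(x) = 2*x^2/7 + 4*x/5 - 29/35.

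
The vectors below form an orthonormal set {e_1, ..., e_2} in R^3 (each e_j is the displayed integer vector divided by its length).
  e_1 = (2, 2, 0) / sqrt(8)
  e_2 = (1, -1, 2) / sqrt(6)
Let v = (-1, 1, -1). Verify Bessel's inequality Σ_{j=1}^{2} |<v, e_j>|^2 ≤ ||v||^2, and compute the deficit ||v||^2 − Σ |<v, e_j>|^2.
Σ |<v, e_j>|^2 = 8/3; ||v||^2 = 3; deficit = 1/3

Write each e_j = u_j / sqrt(<u_j, u_j>) where u_j is the displayed integer vector. Then <v, e_j> = <v, u_j> / sqrt(<u_j, u_j>), so |<v, e_j>|^2 = <v, u_j>^2 / <u_j, u_j>.
Coefficients: <v, e_1> = 0/sqrt(8), <v, e_2> = -4/sqrt(6).
Square and sum: Σ |<v, e_j>|^2 = 8/3.
Compute ||v||^2 = v·v = 3.
Deficit = 3 − 8/3 = 1/3 ≥ 0, confirming Bessel's inequality. (The deficit equals ||v − Σ <v,e_j> e_j||^2, the squared distance from v to span{e_j}.)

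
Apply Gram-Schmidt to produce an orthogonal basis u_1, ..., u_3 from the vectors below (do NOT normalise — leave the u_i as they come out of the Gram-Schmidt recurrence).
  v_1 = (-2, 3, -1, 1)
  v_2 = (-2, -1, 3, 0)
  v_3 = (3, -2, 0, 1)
Orthogonal basis:
  u_1 = (-2, 3, -1, 1)
  u_2 = (-34/15, -3/5, 43/15, 2/15)
  u_3 = (65/103, -4/103, 42/103, 184/103)

Apply the Gram-Schmidt recurrence
  u_1 = v_1
  u_i = v_i − Σ_{j<i} ((v_i · u_j) / (u_j · u_j)) · u_j.

Step by step this gives:
  u_1 = (-2, 3, -1, 1)
  u_2 = (-34/15, -3/5, 43/15, 2/15)
  u_3 = (65/103, -4/103, 42/103, 184/103)

Orthogonality check:
  u_2 · u_1 = 0 (should be 0)
  u_3 · u_1 = 0 (should be 0)
  u_3 · u_2 = 0 (should be 0)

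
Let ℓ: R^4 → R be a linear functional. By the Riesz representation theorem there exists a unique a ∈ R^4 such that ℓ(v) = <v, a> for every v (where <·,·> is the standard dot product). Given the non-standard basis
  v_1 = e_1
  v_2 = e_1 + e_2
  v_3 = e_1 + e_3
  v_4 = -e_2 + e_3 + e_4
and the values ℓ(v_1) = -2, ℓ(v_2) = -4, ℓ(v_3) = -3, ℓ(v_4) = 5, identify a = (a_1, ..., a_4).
a = (-2, -2, -1, 4)

Write a = (a_1, ..., a_4) in the standard basis. For each basis vector v_i, ℓ(v_i) = <v_i, a> is a linear equation in the a_j's. Collect the n equations into a matrix system V a = ℓ, where row i of V is v_i (expressed in the standard basis). Since V is invertible (lower-triangular with 1s on the diagonal, up to permutation), solve by back-substitution:
  V =
[[1, 0, 0, 0],
 [1, 1, 0, 0],
 [1, 0, 1, 0],
 [0, -1, 1, 1]]
  V a = (-2, -4, -3, 5)
Solving gives a = (-2, -2, -1, 4).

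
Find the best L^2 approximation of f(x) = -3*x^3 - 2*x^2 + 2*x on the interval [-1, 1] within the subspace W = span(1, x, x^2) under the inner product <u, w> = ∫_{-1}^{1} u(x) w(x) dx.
g(x) = -2*x^2 + x/5

The best approximation g ∈ W is the orthogonal projection of f onto W. Writing g = a_0 + a_1 x + a_2 x^2, the coefficients solve the normal equations G · a = b where
  G_{ij} = <φ_i, φ_j> and b_i = <f, φ_i>, with φ_0 = 1, φ_1 = x, φ_2 = x^2.
G =
  [2, 0, 2/3]
  [0, 2/3, 0]
  [2/3, 0, 2/5],
b = (-4/3, 2/15, -4/5).
Solving gives a_0 = 0, a_1 = 1/5, a_2 = -2, so
  g(x) = -2*x^2 + x/5.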